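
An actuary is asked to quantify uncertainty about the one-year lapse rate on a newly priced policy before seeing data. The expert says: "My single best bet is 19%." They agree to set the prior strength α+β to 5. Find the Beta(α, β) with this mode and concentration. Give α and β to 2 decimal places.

α = 1.57, β = 3.43

For α,β > 1 the Beta mode is (α−1)/(α+β−2). With α+β = 5, the mode is (α−1)/3.
Set (α−1)/3 = 0.19 → α = 1 + 0.19·3 = 1.57.
β = 5 − α = 3.43.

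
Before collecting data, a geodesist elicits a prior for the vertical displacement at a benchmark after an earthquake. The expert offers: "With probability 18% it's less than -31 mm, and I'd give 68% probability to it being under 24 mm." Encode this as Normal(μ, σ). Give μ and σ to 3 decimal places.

The p-quantile of Normal(μ,σ) is μ + z_p·σ, with z_{0.18} = -0.9154 and z_{0.68} = 0.4677.
Eliminate σ: μ = (z₂·x₁ − z₁·x₂)/(z₂ − z₁) = (0.4677·-31 − (-0.9154)·24)/1.383 = 5.401.
Then σ = (x₂ − x₁)/(z₂ − z₁) = (24 − -31)/1.383 = 39.767.

μ = 5.401, σ = 39.767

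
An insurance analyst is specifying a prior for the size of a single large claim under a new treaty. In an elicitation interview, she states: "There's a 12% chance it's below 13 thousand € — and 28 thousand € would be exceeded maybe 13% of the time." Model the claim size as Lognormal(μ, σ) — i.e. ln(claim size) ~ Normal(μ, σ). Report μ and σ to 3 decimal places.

If T ~ Lognormal(μ,σ) then ln T ~ Normal(μ,σ), so the p-quantile of ln T is μ + z_p·σ.
ln(13) = 2.565 and ln(28) = 3.332; z_{0.12} = -1.175, z_{0.87} = 1.126.
σ = (3.332 − 2.565)/(1.126 − (-1.175)) = 0.333.
μ = 2.565 − (-1.175)·0.333 = 2.957.

μ ≈ 2.957, σ ≈ 0.333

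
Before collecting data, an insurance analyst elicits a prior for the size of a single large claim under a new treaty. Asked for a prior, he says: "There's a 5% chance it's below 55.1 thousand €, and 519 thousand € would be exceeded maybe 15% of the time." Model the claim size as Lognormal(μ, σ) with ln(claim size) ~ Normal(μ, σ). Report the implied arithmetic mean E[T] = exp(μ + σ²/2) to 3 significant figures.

If T ~ Lognormal(μ,σ) then ln T ~ Normal(μ,σ), so the p-quantile of ln T is μ + z_p·σ.
ln(55.1) = 4.009 and ln(519) = 6.252; z_{0.05} = -1.645, z_{0.85} = 1.036.
σ = (6.252 − 4.009)/(1.036 − (-1.645)) = 0.836.
μ = 4.009 − (-1.645)·0.836 = 5.385.
E[T] = exp(μ + σ²/2) = exp(5.385 + 0.3498) = 309 thousand €.

E[T] ≈ 309 thousand €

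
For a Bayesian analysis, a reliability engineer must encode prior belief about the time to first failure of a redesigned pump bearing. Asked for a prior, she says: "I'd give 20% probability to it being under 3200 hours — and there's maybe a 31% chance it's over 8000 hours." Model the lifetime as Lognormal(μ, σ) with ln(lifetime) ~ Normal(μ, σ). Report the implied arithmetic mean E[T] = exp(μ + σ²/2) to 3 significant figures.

If T ~ Lognormal(μ,σ) then ln T ~ Normal(μ,σ), so the p-quantile of ln T is μ + z_p·σ.
ln(3200) = 8.071 and ln(8000) = 8.987; z_{0.2} = -0.8416, z_{0.69} = 0.4959.
σ = (8.987 − 8.071)/(0.4959 − (-0.8416)) = 0.685.
μ = 8.071 − (-0.8416)·0.685 = 8.647.
E[T] = exp(μ + σ²/2) = exp(8.647 + 0.2347) = 7200 hours.

E[T] ≈ 7200 hours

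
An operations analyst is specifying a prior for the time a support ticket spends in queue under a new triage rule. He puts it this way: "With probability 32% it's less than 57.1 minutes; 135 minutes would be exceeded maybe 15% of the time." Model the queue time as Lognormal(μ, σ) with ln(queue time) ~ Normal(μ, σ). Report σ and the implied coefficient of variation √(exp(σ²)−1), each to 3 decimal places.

If T ~ Lognormal(μ,σ) then ln T ~ Normal(μ,σ), so the p-quantile of ln T is μ + z_p·σ.
ln(57.1) = 4.045 and ln(135) = 4.905; z_{0.32} = -0.4677, z_{0.85} = 1.036.
σ = (4.905 − 4.045)/(1.036 − (-0.4677)) = 0.572.
μ = 4.045 − (-0.4677)·0.572 = 4.312.
CV = √(exp(σ²)−1) = √(exp(0.3273)−1) = 0.622.

σ ≈ 0.572, CV ≈ 0.622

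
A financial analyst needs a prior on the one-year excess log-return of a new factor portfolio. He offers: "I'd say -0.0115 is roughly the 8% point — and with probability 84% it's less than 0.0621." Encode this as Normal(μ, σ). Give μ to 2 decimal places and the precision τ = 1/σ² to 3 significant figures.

μ = 0.03, τ = 1060

For Normal(μ,σ), the p-quantile is μ + z_p·σ. Here z_{0.08} = -1.405, z_{0.84} = 0.9945.
So -0.0115 = μ − 1.405σ and 0.0621 = μ + 0.9945σ.
Subtracting: σ = (0.0621 − -0.0115)/(0.9945 − (-1.405)) = 0.03.
Then μ = -0.0115 − (-1.405)·0.03 = 0.03.
Precision τ = 1/σ² = 1/0.03067² = 1060.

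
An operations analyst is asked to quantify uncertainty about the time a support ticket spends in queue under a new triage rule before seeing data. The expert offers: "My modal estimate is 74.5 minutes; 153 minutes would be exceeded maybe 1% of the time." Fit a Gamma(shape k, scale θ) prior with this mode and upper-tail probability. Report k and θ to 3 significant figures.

k ≈ 10.4, θ ≈ 7.89

Gamma(k,θ) with k>1 has mode (k−1)θ, so θ = 74.5/(k−1).
Need P(X < 153) = 0.99 with θ tied to k this way. Start at k = 2, θ = 74.5: P(X<153) ≈ 0.608.
Too low — raise k to concentrate. Iterating converges to k ≈ 10.4.
Then θ = 74.5/(10.4−1) ≈ 7.89.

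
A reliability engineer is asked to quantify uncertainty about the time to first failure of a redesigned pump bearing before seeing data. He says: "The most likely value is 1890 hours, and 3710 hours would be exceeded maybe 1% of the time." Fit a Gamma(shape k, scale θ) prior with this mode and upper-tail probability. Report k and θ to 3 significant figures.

k ≈ 11.8, θ ≈ 174

Gamma(k,θ) with k>1 has mode (k−1)θ, so θ = 1890/(k−1).
Need P(X < 3710) = 0.99 with θ tied to k this way. Start at k = 2, θ = 1890: P(X<3710) ≈ 0.584.
Too low — raise k to concentrate. Iterating converges to k ≈ 11.8.
Then θ = 1890/(11.8−1) ≈ 174.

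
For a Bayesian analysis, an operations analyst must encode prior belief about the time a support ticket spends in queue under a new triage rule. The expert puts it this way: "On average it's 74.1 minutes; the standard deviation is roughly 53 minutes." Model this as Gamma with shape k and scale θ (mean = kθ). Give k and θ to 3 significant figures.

k ≈ 1.95, θ ≈ 37.9

For Gamma(k, scale θ): mean = kθ, variance = kθ², so CV = 1/√k.
CV = SD/mean = 53/74.1 = 0.7152, hence k = 1/CV² = 1.95.
Then θ = mean/k = 74.1/1.95 = 37.9.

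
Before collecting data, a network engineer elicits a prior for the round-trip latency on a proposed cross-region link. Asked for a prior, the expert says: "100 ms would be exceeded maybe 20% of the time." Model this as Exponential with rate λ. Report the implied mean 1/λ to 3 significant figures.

mean ≈ 62.1 ms

P(T > 100.0) = e^(−λ·100.0) = 0.2, so λ = −ln(0.2)/100.0 = 0.0161.
Mean = 1/λ = 62.1 ms.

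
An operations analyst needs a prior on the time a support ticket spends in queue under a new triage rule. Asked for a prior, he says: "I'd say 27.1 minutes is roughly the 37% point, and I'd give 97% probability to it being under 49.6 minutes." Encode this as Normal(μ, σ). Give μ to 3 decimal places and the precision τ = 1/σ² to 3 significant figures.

For Normal(μ,σ), the p-quantile is μ + z_p·σ. Here z_{0.37} = -0.3319, z_{0.97} = 1.881.
So 27.1 = μ − 0.3319σ and 49.6 = μ + 1.881σ.
Subtracting: σ = (49.6 − 27.1)/(1.881 − (-0.3319)) = 10.169.
Then μ = 27.1 − (-0.3319)·10.169 = 30.475.
Precision τ = 1/σ² = 1/10.17² = 0.00967.

μ = 30.475, τ = 0.00967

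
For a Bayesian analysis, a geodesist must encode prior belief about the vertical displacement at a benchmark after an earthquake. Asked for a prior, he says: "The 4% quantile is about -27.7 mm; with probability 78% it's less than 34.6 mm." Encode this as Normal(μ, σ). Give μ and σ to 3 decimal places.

The p-quantile of Normal(μ,σ) is μ + z_p·σ, with z_{0.04} = -1.751 and z_{0.78} = 0.7722.
Eliminate σ: μ = (z₂·x₁ − z₁·x₂)/(z₂ − z₁) = (0.7722·-27.7 − (-1.751)·34.6)/2.523 = 15.531.
Then σ = (x₂ − x₁)/(z₂ − z₁) = (34.6 − -27.7)/2.523 = 24.694.

μ = 15.531, σ = 24.694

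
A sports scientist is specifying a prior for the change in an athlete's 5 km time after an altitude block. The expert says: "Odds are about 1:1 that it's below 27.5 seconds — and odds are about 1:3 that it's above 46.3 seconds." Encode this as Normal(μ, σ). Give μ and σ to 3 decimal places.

The p-quantile of Normal(μ,σ) is μ + z_p·σ, with z_{0.5} = 0 and z_{0.75} = 0.6745.
Eliminate σ: μ = (z₂·x₁ − z₁·x₂)/(z₂ − z₁) = (0.6745·27.5 − (0)·46.3)/0.6745 = 27.500.
Then σ = (x₂ − x₁)/(z₂ − z₁) = (46.3 − 27.5)/0.6745 = 27.873.

μ = 27.500, σ = 27.873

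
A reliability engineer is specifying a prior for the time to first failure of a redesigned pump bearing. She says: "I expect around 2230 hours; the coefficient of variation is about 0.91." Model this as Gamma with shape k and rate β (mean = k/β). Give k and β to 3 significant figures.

k ≈ 1.21, β ≈ 0.000542

For Gamma(k, rate β): mean = k/β, variance = k/β², so CV = 1/√k.
CV = 0.91, hence k = 1/CV² = 1.21.
Then β = k/mean = 1.21/2230 = 0.000542.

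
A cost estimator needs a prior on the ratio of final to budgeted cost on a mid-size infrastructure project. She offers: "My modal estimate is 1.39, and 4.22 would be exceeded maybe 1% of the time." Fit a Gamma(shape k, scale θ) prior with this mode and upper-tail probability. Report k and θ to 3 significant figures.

k ≈ 4.64, θ ≈ 0.382

Gamma(k,θ) with k>1 has mode (k−1)θ, so θ = 1.39/(k−1).
Need P(X < 4.22) = 0.99 with θ tied to k this way. Start at k = 2, θ = 1.39: P(X<4.22) ≈ 0.806.
Too low — raise k to concentrate. Iterating converges to k ≈ 4.64.
Then θ = 1.39/(4.64−1) ≈ 0.382.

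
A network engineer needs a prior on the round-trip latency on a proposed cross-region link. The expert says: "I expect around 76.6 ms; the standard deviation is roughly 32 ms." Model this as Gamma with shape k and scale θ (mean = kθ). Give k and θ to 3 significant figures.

k ≈ 5.73, θ ≈ 13.4

For Gamma(k, scale θ): mean = kθ, variance = kθ², so CV = 1/√k.
CV = SD/mean = 32/76.6 = 0.4178, hence k = 1/CV² = 5.73.
Then θ = mean/k = 76.6/5.73 = 13.4.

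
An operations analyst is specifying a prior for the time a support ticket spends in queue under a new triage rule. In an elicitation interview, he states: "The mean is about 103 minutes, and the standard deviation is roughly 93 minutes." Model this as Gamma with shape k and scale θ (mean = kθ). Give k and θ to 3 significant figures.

k ≈ 1.23, θ ≈ 84

For Gamma(k, scale θ): mean = kθ, variance = kθ², so CV = 1/√k.
CV = SD/mean = 93/103 = 0.9029, hence k = 1/CV² = 1.23.
Then θ = mean/k = 103/1.23 = 84.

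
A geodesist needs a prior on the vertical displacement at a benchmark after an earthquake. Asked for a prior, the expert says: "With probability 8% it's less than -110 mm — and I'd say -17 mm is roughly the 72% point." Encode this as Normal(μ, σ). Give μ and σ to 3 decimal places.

μ = -44.267, σ = 46.783

For Normal(μ,σ), the p-quantile is μ + z_p·σ. Here z_{0.08} = -1.405, z_{0.72} = 0.5828.
So -110 = μ − 1.405σ and -17 = μ + 0.5828σ.
Subtracting: σ = (-17 − -110)/(0.5828 − (-1.405)) = 46.783.
Then μ = -110 − (-1.405)·46.783 = -44.267.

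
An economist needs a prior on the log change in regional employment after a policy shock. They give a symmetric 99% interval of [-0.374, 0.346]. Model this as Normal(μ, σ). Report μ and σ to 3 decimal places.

A symmetric 99% interval runs μ ± z·σ with z = 2.576.
Half-width = 0.36, so σ = 0.36/2.576 = 0.140.
μ is the interval midpoint, -0.014.

μ = -0.014, σ = 0.140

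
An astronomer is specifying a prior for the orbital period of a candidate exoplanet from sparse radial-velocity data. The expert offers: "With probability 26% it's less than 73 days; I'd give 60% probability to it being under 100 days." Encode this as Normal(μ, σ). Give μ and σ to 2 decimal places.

For Normal(μ,σ), the p-quantile is μ + z_p·σ. Here z_{0.26} = -0.6433, z_{0.6} = 0.2533.
So 73 = μ − 0.6433σ and 100 = μ + 0.2533σ.
Subtracting: σ = (100 − 73)/(0.2533 − (-0.6433)) = 30.11.
Then μ = 73 − (-0.6433)·30.11 = 92.37.

μ = 92.37, σ = 30.11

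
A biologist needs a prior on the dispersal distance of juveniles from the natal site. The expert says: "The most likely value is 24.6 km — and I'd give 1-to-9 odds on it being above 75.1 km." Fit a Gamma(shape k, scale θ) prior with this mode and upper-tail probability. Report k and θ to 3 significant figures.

Gamma(k,θ) with k>1 has mode (k−1)θ, so θ = 24.6/(k−1).
Need P(X < 75.1) = 0.9 with θ tied to k this way. Start at k = 2, θ = 24.6: P(X<75.1) ≈ 0.809.
Too low — raise k to concentrate. Iterating converges to k ≈ 2.52.
Then θ = 24.6/(2.52−1) ≈ 16.1.

k ≈ 2.52, θ ≈ 16.1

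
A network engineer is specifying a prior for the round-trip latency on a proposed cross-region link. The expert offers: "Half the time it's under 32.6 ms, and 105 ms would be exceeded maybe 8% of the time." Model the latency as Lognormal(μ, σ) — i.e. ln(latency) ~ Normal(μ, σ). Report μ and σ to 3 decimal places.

μ ≈ 3.484, σ ≈ 0.832

If T ~ Lognormal(μ,σ) then ln T ~ Normal(μ,σ), so the p-quantile of ln T is μ + z_p·σ.
ln(32.6) = 3.484 and ln(105) = 4.654; z_{0.5} = 0, z_{0.92} = 1.405.
σ = (4.654 − 3.484)/(1.405 − (0)) = 0.832.
μ = 3.484 − (0)·0.832 = 3.484.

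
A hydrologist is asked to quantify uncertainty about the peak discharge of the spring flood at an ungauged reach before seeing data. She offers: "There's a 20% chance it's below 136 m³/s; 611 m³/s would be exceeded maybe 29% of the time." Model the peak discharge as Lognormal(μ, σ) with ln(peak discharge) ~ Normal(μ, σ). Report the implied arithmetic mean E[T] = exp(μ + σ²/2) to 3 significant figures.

E[T] ≈ 601 m³/s

If T ~ Lognormal(μ,σ) then ln T ~ Normal(μ,σ), so the p-quantile of ln T is μ + z_p·σ.
ln(136) = 4.913 and ln(611) = 6.415; z_{0.2} = -0.8416, z_{0.71} = 0.5534.
σ = (6.415 − 4.913)/(0.5534 − (-0.8416)) = 1.077.
μ = 4.913 − (-0.8416)·1.077 = 5.819.
E[T] = exp(μ + σ²/2) = exp(5.819 + 0.5800) = 601 m³/s.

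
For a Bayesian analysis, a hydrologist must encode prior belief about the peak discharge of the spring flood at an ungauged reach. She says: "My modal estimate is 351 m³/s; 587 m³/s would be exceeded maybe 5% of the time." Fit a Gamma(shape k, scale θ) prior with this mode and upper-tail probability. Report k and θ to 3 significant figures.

k ≈ 11.6, θ ≈ 33.2

Gamma(k,θ) with k>1 has mode (k−1)θ, so θ = 351/(k−1).
Need P(X < 587) = 0.95 with θ tied to k this way. Start at k = 2, θ = 351: P(X<587) ≈ 0.498.
Too low — raise k to concentrate. Iterating converges to k ≈ 11.6.
Then θ = 351/(11.6−1) ≈ 33.2.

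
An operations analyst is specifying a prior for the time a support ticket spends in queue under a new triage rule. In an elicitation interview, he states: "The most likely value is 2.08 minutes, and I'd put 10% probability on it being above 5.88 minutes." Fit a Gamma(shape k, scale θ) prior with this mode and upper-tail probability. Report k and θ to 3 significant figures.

k ≈ 2.77, θ ≈ 1.18

Gamma(k,θ) with k>1 has mode (k−1)θ, so θ = 2.08/(k−1).
Need P(X < 5.88) = 0.9 with θ tied to k this way. Start at k = 2, θ = 2.08: P(X<5.88) ≈ 0.773.
Too low — raise k to concentrate. Iterating converges to k ≈ 2.77.
Then θ = 2.08/(2.77−1) ≈ 1.18.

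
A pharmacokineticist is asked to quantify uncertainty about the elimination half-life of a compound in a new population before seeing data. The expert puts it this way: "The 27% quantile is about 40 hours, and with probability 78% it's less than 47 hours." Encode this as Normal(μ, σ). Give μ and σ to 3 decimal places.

μ = 43.097, σ = 5.054

The p-quantile of Normal(μ,σ) is μ + z_p·σ, with z_{0.27} = -0.6128 and z_{0.78} = 0.7722.
Eliminate σ: μ = (z₂·x₁ − z₁·x₂)/(z₂ − z₁) = (0.7722·40 − (-0.6128)·47)/1.385 = 43.097.
Then σ = (x₂ − x₁)/(z₂ − z₁) = (47 − 40)/1.385 = 5.054.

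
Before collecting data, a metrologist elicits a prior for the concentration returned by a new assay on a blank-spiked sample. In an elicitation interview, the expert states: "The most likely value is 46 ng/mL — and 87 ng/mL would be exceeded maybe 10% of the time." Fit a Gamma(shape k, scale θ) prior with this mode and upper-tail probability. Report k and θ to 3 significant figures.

k ≈ 5.71, θ ≈ 9.77

Gamma(k,θ) with k>1 has mode (k−1)θ, so θ = 46/(k−1).
Need P(X < 87) = 0.9 with θ tied to k this way. Start at k = 2, θ = 46: P(X<87) ≈ 0.564.
Too low — raise k to concentrate. Iterating converges to k ≈ 5.71.
Then θ = 46/(5.71−1) ≈ 9.77.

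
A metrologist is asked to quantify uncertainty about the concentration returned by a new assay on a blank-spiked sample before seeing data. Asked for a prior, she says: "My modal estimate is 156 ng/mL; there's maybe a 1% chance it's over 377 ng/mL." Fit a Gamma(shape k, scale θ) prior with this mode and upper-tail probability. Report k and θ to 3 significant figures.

k ≈ 7.07, θ ≈ 25.7

Gamma(k,θ) with k>1 has mode (k−1)θ, so θ = 156/(k−1).
Need P(X < 377) = 0.99 with θ tied to k this way. Start at k = 2, θ = 156: P(X<377) ≈ 0.695.
Too low — raise k to concentrate. Iterating converges to k ≈ 7.07.
Then θ = 156/(7.07−1) ≈ 25.7.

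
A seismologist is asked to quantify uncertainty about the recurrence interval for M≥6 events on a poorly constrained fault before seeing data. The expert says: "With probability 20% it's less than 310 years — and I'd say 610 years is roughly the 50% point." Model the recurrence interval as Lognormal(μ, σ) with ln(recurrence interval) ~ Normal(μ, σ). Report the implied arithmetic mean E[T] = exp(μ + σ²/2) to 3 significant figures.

E[T] ≈ 843 years

If T ~ Lognormal(μ,σ) then ln T ~ Normal(μ,σ), so the p-quantile of ln T is μ + z_p·σ.
ln(310) = 5.737 and ln(610) = 6.413; z_{0.2} = -0.8416, z_{0.5} = 0.
σ = (6.413 − 5.737)/(0 − (-0.8416)) = 0.804.
μ = 5.737 − (-0.8416)·0.804 = 6.413.
E[T] = exp(μ + σ²/2) = exp(6.413 + 0.3234) = 843 years.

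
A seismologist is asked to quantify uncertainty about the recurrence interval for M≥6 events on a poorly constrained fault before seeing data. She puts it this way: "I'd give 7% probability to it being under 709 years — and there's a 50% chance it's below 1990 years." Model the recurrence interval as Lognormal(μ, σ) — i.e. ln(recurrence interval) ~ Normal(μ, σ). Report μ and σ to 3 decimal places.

μ ≈ 7.596, σ ≈ 0.699

If T ~ Lognormal(μ,σ) then ln T ~ Normal(μ,σ), so the p-quantile of ln T is μ + z_p·σ.
ln(709) = 6.564 and ln(1990) = 7.596; z_{0.07} = -1.476, z_{0.5} = 0.
σ = (7.596 − 6.564)/(0 − (-1.476)) = 0.699.
μ = 6.564 − (-1.476)·0.699 = 7.596.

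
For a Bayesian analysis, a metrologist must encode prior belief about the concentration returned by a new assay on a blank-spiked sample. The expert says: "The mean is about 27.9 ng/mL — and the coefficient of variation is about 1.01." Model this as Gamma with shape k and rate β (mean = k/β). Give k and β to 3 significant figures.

For Gamma(k, rate β): mean = k/β, variance = k/β², so CV = 1/√k.
CV = 1.01, hence k = 1/CV² = 0.98.
Then β = k/mean = 0.98/27.9 = 0.0351.

k ≈ 0.98, β ≈ 0.0351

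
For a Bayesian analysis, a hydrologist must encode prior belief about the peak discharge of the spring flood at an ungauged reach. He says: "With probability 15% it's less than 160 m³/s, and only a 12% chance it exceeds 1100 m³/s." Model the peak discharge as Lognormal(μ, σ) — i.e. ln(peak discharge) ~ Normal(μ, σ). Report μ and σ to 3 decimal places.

μ ≈ 5.979, σ ≈ 0.872

If T ~ Lognormal(μ,σ) then ln T ~ Normal(μ,σ), so the p-quantile of ln T is μ + z_p·σ.
ln(160) = 5.075 and ln(1100) = 7.003; z_{0.15} = -1.036, z_{0.88} = 1.175.
σ = (7.003 − 5.075)/(1.175 − (-1.036)) = 0.872.
μ = 5.075 − (-1.036)·0.872 = 5.979.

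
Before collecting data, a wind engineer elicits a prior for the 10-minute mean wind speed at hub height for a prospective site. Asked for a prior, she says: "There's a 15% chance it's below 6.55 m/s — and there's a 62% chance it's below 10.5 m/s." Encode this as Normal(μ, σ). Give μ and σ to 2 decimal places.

μ = 9.60, σ = 2.94

For Normal(μ,σ), the p-quantile is μ + z_p·σ. Here z_{0.15} = -1.036, z_{0.62} = 0.3055.
So 6.55 = μ − 1.036σ and 10.5 = μ + 0.3055σ.
Subtracting: σ = (10.5 − 6.55)/(0.3055 − (-1.036)) = 2.94.
Then μ = 6.55 − (-1.036)·2.94 = 9.60.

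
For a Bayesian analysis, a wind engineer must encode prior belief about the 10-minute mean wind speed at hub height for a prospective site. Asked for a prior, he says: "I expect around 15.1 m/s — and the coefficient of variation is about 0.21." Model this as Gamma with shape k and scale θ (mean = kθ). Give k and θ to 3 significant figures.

k ≈ 22.7, θ ≈ 0.666

For Gamma(k, scale θ): mean = kθ, variance = kθ², so CV = 1/√k.
CV = 0.21, hence k = 1/CV² = 22.7.
Then θ = mean/k = 15.1/22.7 = 0.666.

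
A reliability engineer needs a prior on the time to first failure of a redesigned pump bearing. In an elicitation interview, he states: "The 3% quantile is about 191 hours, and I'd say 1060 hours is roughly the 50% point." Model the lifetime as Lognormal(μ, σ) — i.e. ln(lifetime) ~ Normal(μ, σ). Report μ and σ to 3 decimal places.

μ ≈ 6.966, σ ≈ 0.911

If T ~ Lognormal(μ,σ) then ln T ~ Normal(μ,σ), so the p-quantile of ln T is μ + z_p·σ.
ln(191) = 5.252 and ln(1060) = 6.966; z_{0.03} = -1.881, z_{0.5} = 0.
σ = (6.966 − 5.252)/(0 − (-1.881)) = 0.911.
μ = 5.252 − (-1.881)·0.911 = 6.966.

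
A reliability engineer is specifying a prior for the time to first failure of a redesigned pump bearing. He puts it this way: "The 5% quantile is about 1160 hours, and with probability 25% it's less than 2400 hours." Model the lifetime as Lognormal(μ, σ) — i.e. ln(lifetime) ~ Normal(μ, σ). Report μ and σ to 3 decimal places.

If T ~ Lognormal(μ,σ) then ln T ~ Normal(μ,σ), so the p-quantile of ln T is μ + z_p·σ.
ln(1160) = 7.056 and ln(2400) = 7.783; z_{0.05} = -1.645, z_{0.25} = -0.6745.
σ = (7.783 − 7.056)/(-0.6745 − (-1.645)) = 0.749.
μ = 7.056 − (-1.645)·0.749 = 8.289.

μ ≈ 8.289, σ ≈ 0.749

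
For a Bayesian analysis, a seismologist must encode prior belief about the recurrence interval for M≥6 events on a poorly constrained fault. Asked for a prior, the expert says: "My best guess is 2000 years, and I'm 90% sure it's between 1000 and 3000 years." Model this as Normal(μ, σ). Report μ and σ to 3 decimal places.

μ = 2000.000, σ = 607.957

A symmetric 90% interval runs μ ± z·σ with z = 1.645.
Half-width = 1000, so σ = 1000/1.645 = 607.957.
μ is the stated best guess, 2000.000.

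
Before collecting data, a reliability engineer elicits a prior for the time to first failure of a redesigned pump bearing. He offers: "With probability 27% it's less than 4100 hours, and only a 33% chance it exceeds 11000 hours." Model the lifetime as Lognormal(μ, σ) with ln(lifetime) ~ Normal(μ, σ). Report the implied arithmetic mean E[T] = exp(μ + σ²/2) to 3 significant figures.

If T ~ Lognormal(μ,σ) then ln T ~ Normal(μ,σ), so the p-quantile of ln T is μ + z_p·σ.
ln(4100) = 8.319 and ln(11000) = 9.306; z_{0.27} = -0.6128, z_{0.67} = 0.4399.
σ = (9.306 − 8.319)/(0.4399 − (-0.6128)) = 0.937.
μ = 8.319 − (-0.6128)·0.937 = 8.893.
E[T] = exp(μ + σ²/2) = exp(8.893 + 0.4394) = 11300 hours.

E[T] ≈ 11300 hours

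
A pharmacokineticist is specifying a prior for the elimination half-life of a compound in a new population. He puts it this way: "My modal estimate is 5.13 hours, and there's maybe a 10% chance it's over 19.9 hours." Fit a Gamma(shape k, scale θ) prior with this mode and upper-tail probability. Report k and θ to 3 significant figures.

Gamma(k,θ) with k>1 has mode (k−1)θ, so θ = 5.13/(k−1).
Need P(X < 19.9) = 0.9 with θ tied to k this way. Start at k = 2, θ = 5.13: P(X<19.9) ≈ 0.899.
Too low — raise k to concentrate. Iterating converges to k ≈ 2.
Then θ = 5.13/(2−1) ≈ 5.11.

k ≈ 2, θ ≈ 5.11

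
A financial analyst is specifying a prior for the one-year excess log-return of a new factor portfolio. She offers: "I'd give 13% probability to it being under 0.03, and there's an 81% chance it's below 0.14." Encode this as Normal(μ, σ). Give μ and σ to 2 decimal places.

μ = 0.09, σ = 0.05

For Normal(μ,σ), the p-quantile is μ + z_p·σ. Here z_{0.13} = -1.126, z_{0.81} = 0.8779.
So 0.03 = μ − 1.126σ and 0.14 = μ + 0.8779σ.
Subtracting: σ = (0.14 − 0.03)/(0.8779 − (-1.126)) = 0.05.
Then μ = 0.03 − (-1.126)·0.05 = 0.09.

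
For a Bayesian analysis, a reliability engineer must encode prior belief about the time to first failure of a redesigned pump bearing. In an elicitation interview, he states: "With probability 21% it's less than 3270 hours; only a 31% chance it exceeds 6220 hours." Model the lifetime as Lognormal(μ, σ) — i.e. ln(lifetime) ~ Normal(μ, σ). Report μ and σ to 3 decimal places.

μ ≈ 8.491, σ ≈ 0.494

If T ~ Lognormal(μ,σ) then ln T ~ Normal(μ,σ), so the p-quantile of ln T is μ + z_p·σ.
ln(3270) = 8.093 and ln(6220) = 8.736; z_{0.21} = -0.8064, z_{0.69} = 0.4959.
σ = (8.736 − 8.093)/(0.4959 − (-0.8064)) = 0.494.
μ = 8.093 − (-0.8064)·0.494 = 8.491.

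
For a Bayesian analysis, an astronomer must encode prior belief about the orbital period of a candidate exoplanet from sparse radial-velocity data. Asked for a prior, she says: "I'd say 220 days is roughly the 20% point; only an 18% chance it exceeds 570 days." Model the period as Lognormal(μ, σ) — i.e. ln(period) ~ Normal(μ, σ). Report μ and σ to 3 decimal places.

μ ≈ 5.850, σ ≈ 0.542

If T ~ Lognormal(μ,σ) then ln T ~ Normal(μ,σ), so the p-quantile of ln T is μ + z_p·σ.
ln(220) = 5.394 and ln(570) = 6.346; z_{0.2} = -0.8416, z_{0.82} = 0.9154.
σ = (6.346 − 5.394)/(0.9154 − (-0.8416)) = 0.542.
μ = 5.394 − (-0.8416)·0.542 = 5.850.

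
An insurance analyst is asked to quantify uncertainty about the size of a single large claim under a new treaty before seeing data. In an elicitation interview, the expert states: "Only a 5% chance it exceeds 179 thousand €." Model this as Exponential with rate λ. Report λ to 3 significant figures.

λ ≈ 0.0167

P(T > 179.0) = e^(−λ·179.0) = 0.05, so λ = −ln(0.05)/179.0 = 0.0167.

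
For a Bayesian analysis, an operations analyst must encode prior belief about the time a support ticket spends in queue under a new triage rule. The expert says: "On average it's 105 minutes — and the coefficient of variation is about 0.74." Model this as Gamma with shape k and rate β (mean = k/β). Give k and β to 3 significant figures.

k ≈ 1.83, β ≈ 0.0174

For Gamma(k, rate β): mean = k/β, variance = k/β², so CV = 1/√k.
CV = 0.74, hence k = 1/CV² = 1.83.
Then β = k/mean = 1.83/105 = 0.0174.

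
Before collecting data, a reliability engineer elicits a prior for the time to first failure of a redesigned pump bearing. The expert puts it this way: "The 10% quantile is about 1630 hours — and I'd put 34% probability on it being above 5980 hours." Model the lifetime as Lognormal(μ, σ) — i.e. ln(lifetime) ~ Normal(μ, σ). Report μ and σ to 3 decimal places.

If T ~ Lognormal(μ,σ) then ln T ~ Normal(μ,σ), so the p-quantile of ln T is μ + z_p·σ.
ln(1630) = 7.396 and ln(5980) = 8.696; z_{0.1} = -1.282, z_{0.66} = 0.4125.
σ = (8.696 − 7.396)/(0.4125 − (-1.282)) = 0.767.
μ = 7.396 − (-1.282)·0.767 = 8.380.

μ ≈ 8.380, σ ≈ 0.767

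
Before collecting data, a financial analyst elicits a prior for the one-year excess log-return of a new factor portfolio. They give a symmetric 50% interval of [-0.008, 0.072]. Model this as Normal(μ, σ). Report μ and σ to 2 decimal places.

A symmetric 50% interval runs μ ± z·σ with z = 0.6745.
Half-width = 0.04, so σ = 0.04/0.6745 = 0.06.
μ is the interval midpoint, 0.03.

μ = 0.03, σ = 0.06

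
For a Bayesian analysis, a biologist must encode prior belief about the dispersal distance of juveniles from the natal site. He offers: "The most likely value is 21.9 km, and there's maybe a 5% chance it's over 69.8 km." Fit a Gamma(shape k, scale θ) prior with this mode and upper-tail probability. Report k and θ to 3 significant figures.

Gamma(k,θ) with k>1 has mode (k−1)θ, so θ = 21.9/(k−1).
Need P(X < 69.8) = 0.95 with θ tied to k this way. Start at k = 2, θ = 21.9: P(X<69.8) ≈ 0.827.
Too low — raise k to concentrate. Iterating converges to k ≈ 2.95.
Then θ = 21.9/(2.95−1) ≈ 11.2.

k ≈ 2.95, θ ≈ 11.2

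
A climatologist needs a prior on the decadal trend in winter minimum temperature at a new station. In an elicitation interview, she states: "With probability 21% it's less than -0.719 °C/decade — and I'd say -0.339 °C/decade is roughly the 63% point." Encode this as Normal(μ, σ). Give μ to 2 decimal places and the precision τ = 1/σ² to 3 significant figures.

For Normal(μ,σ), the p-quantile is μ + z_p·σ. Here z_{0.21} = -0.8064, z_{0.63} = 0.3319.
So -0.719 = μ − 0.8064σ and -0.339 = μ + 0.3319σ.
Subtracting: σ = (-0.339 − -0.719)/(0.3319 − (-0.8064)) = 0.33.
Then μ = -0.719 − (-0.8064)·0.33 = -0.45.
Precision τ = 1/σ² = 1/0.3338² = 8.97.

μ = -0.45, τ = 8.97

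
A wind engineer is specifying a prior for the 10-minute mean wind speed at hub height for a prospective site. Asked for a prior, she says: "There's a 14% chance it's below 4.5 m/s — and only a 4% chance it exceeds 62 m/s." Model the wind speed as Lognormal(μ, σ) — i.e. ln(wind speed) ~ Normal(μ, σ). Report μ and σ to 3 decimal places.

μ ≈ 2.505, σ ≈ 0.927

If T ~ Lognormal(μ,σ) then ln T ~ Normal(μ,σ), so the p-quantile of ln T is μ + z_p·σ.
ln(4.5) = 1.504 and ln(62) = 4.127; z_{0.14} = -1.08, z_{0.96} = 1.751.
σ = (4.127 − 1.504)/(1.751 − (-1.08)) = 0.927.
μ = 1.504 − (-1.08)·0.927 = 2.505.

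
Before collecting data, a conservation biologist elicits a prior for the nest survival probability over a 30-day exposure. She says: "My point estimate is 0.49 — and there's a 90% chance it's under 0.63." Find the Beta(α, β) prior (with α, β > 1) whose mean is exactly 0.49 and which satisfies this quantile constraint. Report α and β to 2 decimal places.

With mean 0.49 fixed, write α = 0.49s, β = 0.51s where s = α+β.
Need P(θ < 0.63) = 0.9 under Beta(0.49s, 0.51s). Normal approximation: (q−m)/√(m(1−m)/s) ≈ z_{0.9} = 1.28, so s ≈ 0.49·0.51·(1.28)²/(0.63−0.49)² = 20.9.
At s = 20.9: P(θ<0.63) ≈ 0.902. Adjusting to match 0.9 gives s ≈ 20.66.
So α = 0.49·20.66 ≈ 10.13, β = 0.51·20.66 ≈ 10.54.

α ≈ 10.13, β ≈ 10.54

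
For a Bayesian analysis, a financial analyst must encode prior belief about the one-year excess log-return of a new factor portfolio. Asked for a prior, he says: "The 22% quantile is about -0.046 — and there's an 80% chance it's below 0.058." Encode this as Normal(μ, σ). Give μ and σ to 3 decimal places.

The p-quantile of Normal(μ,σ) is μ + z_p·σ, with z_{0.22} = -0.7722 and z_{0.8} = 0.8416.
Eliminate σ: μ = (z₂·x₁ − z₁·x₂)/(z₂ − z₁) = (0.8416·-0.046 − (-0.7722)·0.058)/1.614 = 0.004.
Then σ = (x₂ − x₁)/(z₂ − z₁) = (0.058 − -0.046)/1.614 = 0.064.

μ = 0.004, σ = 0.064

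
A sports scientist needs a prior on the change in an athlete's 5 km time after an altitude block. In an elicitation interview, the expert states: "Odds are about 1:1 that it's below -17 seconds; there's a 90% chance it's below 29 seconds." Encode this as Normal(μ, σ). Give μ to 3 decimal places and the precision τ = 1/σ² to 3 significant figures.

μ = -17.000, τ = 0.000776

For Normal(μ,σ), the p-quantile is μ + z_p·σ. Here z_{0.5} = 0, z_{0.9} = 1.282.
So -17 = μ + 0σ and 29 = μ + 1.282σ.
Subtracting: σ = (29 − -17)/(1.282 − (0)) = 35.894.
Then μ = -17 − (0)·35.894 = -17.000.
Precision τ = 1/σ² = 1/35.89² = 0.000776.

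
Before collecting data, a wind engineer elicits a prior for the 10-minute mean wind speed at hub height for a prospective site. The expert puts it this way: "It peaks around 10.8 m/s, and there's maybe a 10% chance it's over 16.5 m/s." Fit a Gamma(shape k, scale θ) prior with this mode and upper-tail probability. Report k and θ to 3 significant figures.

k ≈ 11.4, θ ≈ 1.04

Gamma(k,θ) with k>1 has mode (k−1)θ, so θ = 10.8/(k−1).
Need P(X < 16.5) = 0.9 with θ tied to k this way. Start at k = 2, θ = 10.8: P(X<16.5) ≈ 0.451.
Too low — raise k to concentrate. Iterating converges to k ≈ 11.4.
Then θ = 10.8/(11.4−1) ≈ 1.04.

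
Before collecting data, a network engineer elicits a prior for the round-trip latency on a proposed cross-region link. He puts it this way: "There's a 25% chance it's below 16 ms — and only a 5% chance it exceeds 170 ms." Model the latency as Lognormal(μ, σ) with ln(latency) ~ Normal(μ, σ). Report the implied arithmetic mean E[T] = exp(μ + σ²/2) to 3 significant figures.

If T ~ Lognormal(μ,σ) then ln T ~ Normal(μ,σ), so the p-quantile of ln T is μ + z_p·σ.
ln(16) = 2.773 and ln(170) = 5.136; z_{0.25} = -0.6745, z_{0.95} = 1.645.
σ = (5.136 − 2.773)/(1.645 − (-0.6745)) = 1.019.
μ = 2.773 − (-0.6745)·1.019 = 3.460.
E[T] = exp(μ + σ²/2) = exp(3.460 + 0.5191) = 53.5 ms.

E[T] ≈ 53.5 ms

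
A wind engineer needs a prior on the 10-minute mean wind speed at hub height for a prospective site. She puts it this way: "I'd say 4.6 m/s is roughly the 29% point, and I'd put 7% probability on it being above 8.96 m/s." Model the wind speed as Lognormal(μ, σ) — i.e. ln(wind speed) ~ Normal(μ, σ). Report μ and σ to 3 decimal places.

μ ≈ 1.708, σ ≈ 0.329

If T ~ Lognormal(μ,σ) then ln T ~ Normal(μ,σ), so the p-quantile of ln T is μ + z_p·σ.
ln(4.6) = 1.526 and ln(8.96) = 2.193; z_{0.29} = -0.5534, z_{0.93} = 1.476.
σ = (2.193 − 1.526)/(1.476 − (-0.5534)) = 0.329.
μ = 1.526 − (-0.5534)·0.329 = 1.708.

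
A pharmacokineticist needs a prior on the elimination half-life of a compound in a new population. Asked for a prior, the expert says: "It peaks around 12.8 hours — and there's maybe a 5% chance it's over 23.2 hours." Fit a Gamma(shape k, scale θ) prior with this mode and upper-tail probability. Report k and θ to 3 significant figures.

k ≈ 8.88, θ ≈ 1.62

Gamma(k,θ) with k>1 has mode (k−1)θ, so θ = 12.8/(k−1).
Need P(X < 23.2) = 0.95 with θ tied to k this way. Start at k = 2, θ = 12.8: P(X<23.2) ≈ 0.541.
Too low — raise k to concentrate. Iterating converges to k ≈ 8.88.
Then θ = 12.8/(8.88−1) ≈ 1.62.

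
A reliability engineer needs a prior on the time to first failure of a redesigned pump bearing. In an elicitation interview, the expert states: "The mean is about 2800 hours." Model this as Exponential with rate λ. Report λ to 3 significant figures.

λ ≈ 0.000357

Exponential mean = 1/λ, so λ = 1/2800.0 = 0.000357.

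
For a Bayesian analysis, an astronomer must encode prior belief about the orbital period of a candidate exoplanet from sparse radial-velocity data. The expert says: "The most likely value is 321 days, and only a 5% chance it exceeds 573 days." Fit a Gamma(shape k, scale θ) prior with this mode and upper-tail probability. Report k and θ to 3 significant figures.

Gamma(k,θ) with k>1 has mode (k−1)θ, so θ = 321/(k−1).
Need P(X < 573) = 0.95 with θ tied to k this way. Start at k = 2, θ = 321: P(X<573) ≈ 0.533.
Too low — raise k to concentrate. Iterating converges to k ≈ 9.3.
Then θ = 321/(9.3−1) ≈ 38.7.

k ≈ 9.3, θ ≈ 38.7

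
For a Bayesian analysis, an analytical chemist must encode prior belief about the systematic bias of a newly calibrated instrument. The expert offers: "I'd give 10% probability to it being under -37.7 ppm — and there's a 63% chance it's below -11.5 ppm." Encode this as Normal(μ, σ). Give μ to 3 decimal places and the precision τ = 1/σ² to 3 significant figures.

The p-quantile of Normal(μ,σ) is μ + z_p·σ, with z_{0.1} = -1.282 and z_{0.63} = 0.3319.
Eliminate σ: μ = (z₂·x₁ − z₁·x₂)/(z₂ − z₁) = (0.3319·-37.7 − (-1.282)·-11.5)/1.613 = -16.889.
Then σ = (x₂ − x₁)/(z₂ − z₁) = (-11.5 − -37.7)/1.613 = 16.239.
Precision τ = 1/σ² = 1/16.24² = 0.00379.

μ = -16.889, τ = 0.00379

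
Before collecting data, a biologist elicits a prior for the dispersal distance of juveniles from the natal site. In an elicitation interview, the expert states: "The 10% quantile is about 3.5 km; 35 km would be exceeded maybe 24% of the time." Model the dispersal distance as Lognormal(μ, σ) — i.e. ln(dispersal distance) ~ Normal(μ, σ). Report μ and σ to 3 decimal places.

μ ≈ 2.737, σ ≈ 1.158

If T ~ Lognormal(μ,σ) then ln T ~ Normal(μ,σ), so the p-quantile of ln T is μ + z_p·σ.
ln(3.5) = 1.253 and ln(35) = 3.555; z_{0.1} = -1.282, z_{0.76} = 0.7063.
σ = (3.555 − 1.253)/(0.7063 − (-1.282)) = 1.158.
μ = 1.253 − (-1.282)·1.158 = 2.737.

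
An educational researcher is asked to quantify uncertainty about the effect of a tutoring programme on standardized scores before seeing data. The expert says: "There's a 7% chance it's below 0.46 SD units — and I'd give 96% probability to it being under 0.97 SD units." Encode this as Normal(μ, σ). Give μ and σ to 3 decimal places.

For Normal(μ,σ), the p-quantile is μ + z_p·σ. Here z_{0.07} = -1.476, z_{0.96} = 1.751.
So 0.46 = μ − 1.476σ and 0.97 = μ + 1.751σ.
Subtracting: σ = (0.97 − 0.46)/(1.751 − (-1.476)) = 0.158.
Then μ = 0.46 − (-1.476)·0.158 = 0.693.

μ = 0.693, σ = 0.158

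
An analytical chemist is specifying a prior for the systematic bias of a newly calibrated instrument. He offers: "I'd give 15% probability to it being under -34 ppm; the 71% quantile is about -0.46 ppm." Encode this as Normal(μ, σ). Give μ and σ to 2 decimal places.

μ = -12.13, σ = 21.10

The p-quantile of Normal(μ,σ) is μ + z_p·σ, with z_{0.15} = -1.036 and z_{0.71} = 0.5534.
Eliminate σ: μ = (z₂·x₁ − z₁·x₂)/(z₂ − z₁) = (0.5534·-34 − (-1.036)·-0.46)/1.59 = -12.13.
Then σ = (x₂ − x₁)/(z₂ − z₁) = (-0.46 − -34)/1.59 = 21.10.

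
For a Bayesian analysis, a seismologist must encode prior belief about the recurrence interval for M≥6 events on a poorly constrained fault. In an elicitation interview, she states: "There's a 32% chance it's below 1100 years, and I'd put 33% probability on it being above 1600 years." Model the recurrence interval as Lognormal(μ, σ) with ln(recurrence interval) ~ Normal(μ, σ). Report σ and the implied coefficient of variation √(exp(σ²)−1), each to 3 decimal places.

σ ≈ 0.413, CV ≈ 0.431

If T ~ Lognormal(μ,σ) then ln T ~ Normal(μ,σ), so the p-quantile of ln T is μ + z_p·σ.
ln(1100) = 7.003 and ln(1600) = 7.378; z_{0.32} = -0.4677, z_{0.67} = 0.4399.
σ = (7.378 − 7.003)/(0.4399 − (-0.4677)) = 0.413.
μ = 7.003 − (-0.4677)·0.413 = 7.196.
CV = √(exp(σ²)−1) = √(exp(0.1704)−1) = 0.431.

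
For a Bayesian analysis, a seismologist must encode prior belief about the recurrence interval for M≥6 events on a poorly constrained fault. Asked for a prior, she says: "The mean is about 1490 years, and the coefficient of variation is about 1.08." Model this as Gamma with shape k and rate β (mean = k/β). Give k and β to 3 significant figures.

For Gamma(k, rate β): mean = k/β, variance = k/β², so CV = 1/√k.
CV = 1.08, hence k = 1/CV² = 0.857.
Then β = k/mean = 0.857/1490 = 0.000575.

k ≈ 0.857, β ≈ 0.000575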